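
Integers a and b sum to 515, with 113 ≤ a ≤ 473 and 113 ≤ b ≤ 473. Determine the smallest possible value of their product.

45426

Since a + b is fixed, pushing one of them to its bound minimizes the product.
The extreme feasible split is a = 113, b = 402, giving ab = 45426.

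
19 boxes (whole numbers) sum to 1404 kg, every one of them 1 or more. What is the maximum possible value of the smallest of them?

If every one of the 19 were at least 74, the total would be at least 19 × 74 = 1406 > 1404.
Achievable: 2 of them at 73 and 17 at 74 total 1404.

73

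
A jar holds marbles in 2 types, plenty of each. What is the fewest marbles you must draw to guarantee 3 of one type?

5

You could draw 2 of every type without reaching 3 of any — 4 in all.
One more forces 3 of some type, so 4 + 1 = 5.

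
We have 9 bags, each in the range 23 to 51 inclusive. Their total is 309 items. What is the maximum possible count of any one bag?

51

Maximizing one value means minimizing the remaining 8.
The other 8 contribute at least 8 × 23 = 184, leaving at most 309 − 184 = 125.
But each bag is capped at 51, so the maximum is 51.
Achievable: one at 51 and the other 8 totalling 258, which fits since 8 × 23 ≤ 258 ≤ 8 × 51.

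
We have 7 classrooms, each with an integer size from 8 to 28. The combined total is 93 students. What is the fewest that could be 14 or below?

If only k of them are at most 14, the other 7 − k are at least 15, so the total is at least (7 − k)·15 + k·8.
This is ≤ 93, so (7 − k)·15 + 8k ≤ 93, which gives k ≥ 2.
Exactly 2 works: 2 values at 8 and 5 at 15 total 91; raise one of the low values by 2 (still ≤ 14) to hit 93.

2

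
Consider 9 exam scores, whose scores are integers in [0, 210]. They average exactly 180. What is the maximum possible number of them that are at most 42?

The total is 9 × 180 = 1620.
Each value at 42 or below falls at least 210 − 42 = 168 short of the ceiling 210.
The ceiling total is 9 × 210 = 1890, and we need 1620, so at most ⌊(1890 − 1620)/168⌋ = 1 can be that low.
k = 1 is achieved by 1 value at 42 and 8 at 210, total 1722; lower one of the 210's by 102 (still > 42) to reach 1620.

1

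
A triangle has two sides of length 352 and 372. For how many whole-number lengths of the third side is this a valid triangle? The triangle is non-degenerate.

703

The triangle inequality gives |352 − 372| < c < 352 + 372, i.e. 20 < c < 724.
So c can be any integer from 21 to 723: 703 values.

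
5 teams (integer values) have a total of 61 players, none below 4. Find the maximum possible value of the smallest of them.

12

If every one of the 5 were at least 13, the total would be at least 5 × 13 = 65 > 61.
Taking 4 copies of 12 and 1 copy of 13 gives exactly 61, so 12 is attained.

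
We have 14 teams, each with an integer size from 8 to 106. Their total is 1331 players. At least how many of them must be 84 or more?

Suppose at most 14 − j of them reach 84; then j values are ≤ 83 and the rest ≤ 106.
The total is then ≤ 83·j + 106·(14 − j) = 1484 − 23j. For this to be ≥ 1331 we need j ≤ 6, so at least 14 − 6 = 8 must reach 84.
Exactly 8 works: 8 values at 106 and 6 at 83 total 1346; lower one of the high values by 15 (still ≥ 84) to hit 1331.

8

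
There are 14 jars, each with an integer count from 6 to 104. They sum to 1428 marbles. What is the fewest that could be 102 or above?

5

Suppose at most 14 − j of them reach 102; then j values are ≤ 101 and the rest ≤ 104.
The total is then ≤ 101·j + 104·(14 − j) = 1456 − 3j. For this to be ≥ 1428 we need j ≤ 9, so at least 14 − 9 = 5 must reach 102.
Exactly 5 works: 5 values at 104 and 9 at 101 total 1429; lower one of the high values by 1 (still ≥ 102) to hit 1428.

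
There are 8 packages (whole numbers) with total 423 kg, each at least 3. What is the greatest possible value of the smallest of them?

The 8 values sum to 423, so their minimum is at most ⌊423/8⌋ = 52.
Equality holds with 1 value of 52 and 7 values of 53.

52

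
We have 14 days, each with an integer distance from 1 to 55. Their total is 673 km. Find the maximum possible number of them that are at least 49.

With k values at 49 or above and the rest at least 1, the sum is at least 14 + 48k.
Since the sum is 673, we need 48k ≤ 659, i.e. k ≤ 13.
k = 13 is achieved by 13 values at 49 and 1 at 1, total 638; add 35 to one value (staying below 49) to reach 673.

13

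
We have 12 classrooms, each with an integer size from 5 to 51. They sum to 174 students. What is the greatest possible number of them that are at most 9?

Each value at 9 or below falls at least 51 − 9 = 42 short of the ceiling 51.
The ceiling total is 12 × 51 = 612, and we need 174, so at most ⌊(612 − 174)/42⌋ = 10 can be that low.
k = 10 is achieved by 10 values at 9 and 2 at 51, total 192; lower one of the 51's by 18 (still > 9) to reach 174.

10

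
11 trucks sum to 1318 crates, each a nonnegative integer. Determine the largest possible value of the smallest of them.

119

The average is 1318/11 < 120, so some value is ≤ 119.
Achievable: 2 of them at 119 and 9 at 120 total 1318.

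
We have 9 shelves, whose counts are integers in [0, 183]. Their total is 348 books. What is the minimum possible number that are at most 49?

3

Let j be the number exceeding 49. Then the total is ≥ 50·j + 0·(9 − j) = 0 + 50j.
So 50j ≤ 348 and j ≤ 6; hence at least 9 − 6 = 3 are ≤ 49.
Exactly 3 works: 3 values at 0 and 6 at 50 total 300; raise one of the low values by 48 (still ≤ 49) to hit 348.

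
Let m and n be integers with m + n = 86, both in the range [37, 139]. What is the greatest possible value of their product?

With m + n fixed, mn peaks when the two are closest together.
Taking m = 43 and n = 43 (both in [37, 139]) gives mn = 1849.

1849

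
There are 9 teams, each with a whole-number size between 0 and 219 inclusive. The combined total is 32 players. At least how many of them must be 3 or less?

Each value above 3 is at least 4, contributing at least 4 − 0 = 4 above the floor 0.
The sum exceeds the floor total 0 by 32, so at most ⌊32/4⌋ = 8 exceed 3, and at least 1 are ≤ 3.
Exactly 1 works: 1 value at 0 and 8 at 4 total 32.

1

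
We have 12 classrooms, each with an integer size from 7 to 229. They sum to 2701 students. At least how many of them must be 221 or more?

If only k of them are at least 221, the other 12 − k are at most 220, so the total is at most k·229 + (12 − k)·220.
This must reach 2701, so k·229 + (12 − k)·220 ≥ 2701, giving k ≥ 7.
Exactly 7 works: 7 values at 229 and 5 at 220 total 2703; lower one of the high values by 2 (still ≥ 221) to hit 2701.

7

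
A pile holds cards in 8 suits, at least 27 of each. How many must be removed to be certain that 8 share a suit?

57

In the worst case you draw 7 of each of the 8 suits: 8 × 7 = 56.
One more forces 8 of some suit, so 56 + 1 = 57.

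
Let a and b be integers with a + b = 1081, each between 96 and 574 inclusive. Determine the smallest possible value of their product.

For a fixed sum, ab is smallest when a and b are as far apart as possible.
The extreme feasible split is a = 507, b = 574, giving ab = 291018.

291018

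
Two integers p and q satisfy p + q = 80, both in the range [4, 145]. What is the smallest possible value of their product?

304

Since p + q is fixed, pushing one of them to its bound minimizes the product.
The extreme feasible split is p = 4, q = 76, giving pq = 304.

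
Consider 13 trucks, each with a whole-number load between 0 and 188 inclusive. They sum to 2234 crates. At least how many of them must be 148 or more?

8

Each value short of 148 is at most 147, costing at least 188 − 147 = 41 against the maximum total of 2444.
We can afford to lose at most 2444 − 2234 = 210, so at most ⌊210/41⌋ = 5 fall short, and at least 8 are ≥ 148.
Exactly 8 works: 8 values at 188 and 5 at 147 total 2239; lower one of the high values by 5 (still ≥ 148) to hit 2234.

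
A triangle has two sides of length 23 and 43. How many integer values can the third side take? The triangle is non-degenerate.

The triangle inequality gives |23 − 43| < c < 23 + 43, i.e. 20 < c < 66.
So c can be any integer from 21 to 65: 45 values.

45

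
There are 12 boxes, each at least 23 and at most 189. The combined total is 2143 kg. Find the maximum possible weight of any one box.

189

Maximizing one value means minimizing the remaining 11.
The other 11 contribute at least 11 × 23 = 253, leaving at most 2143 − 253 = 1890.
But each box is capped at 189, so the maximum is 189.
Achievable: one at 189 and the other 11 totalling 1954, which fits since 11 × 23 ≤ 1954 ≤ 11 × 189.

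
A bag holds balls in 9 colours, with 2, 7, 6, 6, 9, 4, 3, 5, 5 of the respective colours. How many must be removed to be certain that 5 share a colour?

34

In the worst case you take as many as possible of each colour without reaching 5: 2 + 4 + 4 + 4 + 4 + 4 + 3 + 4 + 4 = 33.
The next one must give 5 of some colour, so 33 + 1 = 34.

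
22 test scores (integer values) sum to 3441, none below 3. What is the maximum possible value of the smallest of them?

156

If every one of the 22 were at least 157, the total would be at least 22 × 157 = 3454 > 3441.
Achievable: 13 of them at 156 and 9 at 157 total 3441.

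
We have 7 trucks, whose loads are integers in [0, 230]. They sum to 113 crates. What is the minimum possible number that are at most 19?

Let j be the number exceeding 19. Then the total is ≥ 20·j + 0·(7 − j) = 0 + 20j.
So 20j ≤ 113 and j ≤ 5; hence at least 7 − 5 = 2 are ≤ 19.
Exactly 2 works: 2 values at 0 and 5 at 20 total 100; raise one of the low values by 13 (still ≤ 19) to hit 113.

2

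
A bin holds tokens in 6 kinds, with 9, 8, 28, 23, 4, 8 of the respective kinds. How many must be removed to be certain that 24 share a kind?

76

In the worst case you take as many as possible of each kind without reaching 24: 9 + 8 + 23 + 23 + 4 + 8 = 75.
The next one must give 24 of some kind, so 75 + 1 = 76.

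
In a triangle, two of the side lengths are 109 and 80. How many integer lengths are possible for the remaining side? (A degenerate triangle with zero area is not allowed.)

The triangle inequality gives |109 − 80| < c < 109 + 80, i.e. 29 < c < 189.
So c can be any integer from 30 to 188: 159 values.

159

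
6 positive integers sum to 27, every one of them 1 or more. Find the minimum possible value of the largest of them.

If every one of the 6 were at most 4, the total would be at most 6 × 4 = 24 < 27.
Equality holds with 3 values of 5 and 3 values of 4.

5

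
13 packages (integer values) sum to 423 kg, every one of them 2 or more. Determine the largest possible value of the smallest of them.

32

The average is 423/13 < 33, so some value is ≤ 32.
Achievable: 6 of them at 32 and 7 at 33 total 423.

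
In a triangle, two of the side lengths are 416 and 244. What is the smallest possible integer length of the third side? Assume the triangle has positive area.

The third side must exceed |416 − 244| = 172.
The smallest integer above 172 is 173.

173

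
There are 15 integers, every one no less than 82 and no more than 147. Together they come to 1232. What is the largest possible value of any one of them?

Maximizing one value means minimizing the remaining 14.
The other 14 contribute at least 14 × 82 = 1148, leaving at most 1232 − 1148 = 84.
Since 84 ≤ 147, this is achievable: one at 84 and 14 at 82.

84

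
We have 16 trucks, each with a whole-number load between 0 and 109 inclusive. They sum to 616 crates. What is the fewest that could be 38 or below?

1

Let j be the number exceeding 38. Then the total is ≥ 39·j + 0·(16 − j) = 0 + 39j.
So 39j ≤ 616 and j ≤ 15; hence at least 16 − 15 = 1 are ≤ 38.
Exactly 1 works: 1 value at 0 and 15 at 39 total 585; raise one of the low values by 31 (still ≤ 38) to hit 616.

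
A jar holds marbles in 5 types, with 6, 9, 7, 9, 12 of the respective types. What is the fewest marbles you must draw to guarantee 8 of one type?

35

In the worst case you take as many as possible of each type without reaching 8: 6 + 7 + 7 + 7 + 7 = 34.
The next one must give 8 of some type, so 34 + 1 = 35.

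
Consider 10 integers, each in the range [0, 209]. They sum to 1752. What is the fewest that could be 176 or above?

Suppose at most 10 − j of them reach 176; then j values are ≤ 175 and the rest ≤ 209.
The total is then ≤ 175·j + 209·(10 − j) = 2090 − 34j. For this to be ≥ 1752 we need j ≤ 9, so at least 10 − 9 = 1 must reach 176.
Exactly 1 works: 1 value at 209 and 9 at 175 total 1784; lower one of the high values by 32 (still ≥ 176) to hit 1752.

1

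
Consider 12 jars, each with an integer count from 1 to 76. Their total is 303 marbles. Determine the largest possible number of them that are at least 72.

4

With k values at 72 or above and the rest at least 1, the sum is at least 12 + 71k.
Since the sum is 303, we need 71k ≤ 291, i.e. k ≤ 4.
k = 4 is achieved by 4 values at 72 and 8 at 1, total 296; add 7 to one value (staying below 72) to reach 303.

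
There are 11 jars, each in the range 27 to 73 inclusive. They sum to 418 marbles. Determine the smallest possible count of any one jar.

To make one jar as small as possible, make the other 10 as large as possible.
The other 10 can take up 10 × 73 = 730 ≥ 418 − 27, so one jar can sit at its floor of 27.
Achievable: one at 27 and the other 10 totalling 391, which fits since 10 × 27 ≤ 391 ≤ 10 × 73.

27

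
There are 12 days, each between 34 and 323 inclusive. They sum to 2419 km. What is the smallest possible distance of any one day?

34

To make one day as small as possible, make the other 11 as large as possible.
The other 11 can take up 11 × 323 = 3553 ≥ 2419 − 34, so one day can sit at its floor of 34.
Achievable: one at 34 and the other 11 totalling 2385, which fits since 11 × 34 ≤ 2385 ≤ 11 × 323.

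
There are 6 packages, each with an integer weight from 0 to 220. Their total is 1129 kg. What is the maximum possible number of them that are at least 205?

With k values at 205 or above and the rest at least 0, the sum is at least 0 + 205k.
Since the sum is 1129, we need 205k ≤ 1129, i.e. k ≤ 5.
k = 5 is achieved by 5 values at 205 and 1 at 0, total 1025; add 104 to one value (staying below 205) to reach 1129.

5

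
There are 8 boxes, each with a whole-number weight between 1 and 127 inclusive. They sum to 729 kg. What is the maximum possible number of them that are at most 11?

2

Each value at 11 or below falls at least 127 − 11 = 116 short of the ceiling 127.
The ceiling total is 8 × 127 = 1016, and we need 729, so at most ⌊(1016 − 729)/116⌋ = 2 can be that low.
k = 2 is achieved by 2 values at 11 and 6 at 127, total 784; lower one of the 127's by 55 (still > 11) to reach 729.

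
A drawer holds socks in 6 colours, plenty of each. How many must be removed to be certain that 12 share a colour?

You could draw 11 of every colour without reaching 12 of any — 66 in all.
One more forces 12 of some colour, so 66 + 1 = 67.

67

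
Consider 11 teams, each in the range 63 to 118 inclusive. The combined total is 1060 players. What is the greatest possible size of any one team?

Maximizing one value means minimizing the remaining 10.
The other 10 contribute at least 10 × 63 = 630, leaving at most 1060 − 630 = 430.
But each team is capped at 118, so the maximum is 118.
Achievable: one at 118 and the other 10 totalling 942, which fits since 10 × 63 ≤ 942 ≤ 10 × 118.

118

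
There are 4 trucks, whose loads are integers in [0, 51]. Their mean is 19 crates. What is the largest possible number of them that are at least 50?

The total is 4 × 19 = 76.
If k of the values are ≥ 50, the total is ≥ 50k + 0(4 − k).
Setting 50k + 0(4 − k) ≤ 76 gives 50k ≤ 76, so k ≤ 1.
k = 1 is achieved by 1 value at 50 and 3 at 0, total 50; add 26 to one value (staying below 50) to reach 76.

1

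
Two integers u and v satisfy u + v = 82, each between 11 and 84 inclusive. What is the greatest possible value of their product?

uv = u(82 − u) is maximized when u is as near 82/2 as the bounds allow.
Taking u = 41 and v = 41 (both in [11, 84]) gives uv = 1681.

1681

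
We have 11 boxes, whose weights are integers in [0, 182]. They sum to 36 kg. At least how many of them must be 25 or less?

Let j be the number exceeding 25. Then the total is ≥ 26·j + 0·(11 − j) = 0 + 26j.
So 26j ≤ 36 and j ≤ 1; hence at least 11 − 1 = 10 are ≤ 25.
Exactly 10 works: 10 values at 0 and 1 at 26 total 26; raise one of the low values by 10 (still ≤ 25) to hit 36.

10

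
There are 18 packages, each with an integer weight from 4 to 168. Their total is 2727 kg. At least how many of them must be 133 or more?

10

If only k of them are at least 133, the other 18 − k are at most 132, so the total is at most k·168 + (18 − k)·132.
This must reach 2727, so k·168 + (18 − k)·132 ≥ 2727, giving k ≥ 10.
Exactly 10 works: 10 values at 168 and 8 at 132 total 2736; lower one of the high values by 9 (still ≥ 133) to hit 2727.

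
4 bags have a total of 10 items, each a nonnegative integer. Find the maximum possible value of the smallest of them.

The average is 10/4 < 3, so some value is ≤ 2.
Equality holds with 2 values of 2 and 2 values of 3.

2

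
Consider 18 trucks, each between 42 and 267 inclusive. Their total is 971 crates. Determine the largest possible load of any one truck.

Maximizing one value means minimizing the remaining 17.
The other 17 contribute at least 17 × 42 = 714, leaving at most 971 − 714 = 257.
Since 257 ≤ 267, this is achievable: one at 257 and 17 at 42.

257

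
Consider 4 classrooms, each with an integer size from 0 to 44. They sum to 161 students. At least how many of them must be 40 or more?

1

Each value short of 40 is at most 39, costing at least 44 − 39 = 5 against the maximum total of 176.
We can afford to lose at most 176 − 161 = 15, so at most ⌊15/5⌋ = 3 fall short, and at least 1 are ≥ 40.
Exactly 1 works: 1 value at 44 and 3 at 39 total 161.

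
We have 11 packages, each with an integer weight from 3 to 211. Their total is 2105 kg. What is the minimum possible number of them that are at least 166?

If only k of them are at least 166, the other 11 − k are at most 165, so the total is at most k·211 + (11 − k)·165.
This must reach 2105, so k·211 + (11 − k)·165 ≥ 2105, giving k ≥ 7.
Exactly 7 works: 7 values at 211 and 4 at 165 total 2137; lower one of the high values by 32 (still ≥ 166) to hit 2105.

7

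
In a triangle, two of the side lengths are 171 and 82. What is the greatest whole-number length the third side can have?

The third side must be less than 171 + 82 = 253.
The largest integer below 253 is 252.

252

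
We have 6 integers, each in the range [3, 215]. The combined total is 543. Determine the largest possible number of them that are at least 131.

4

If k of the values are ≥ 131, the total is ≥ 131k + 3(6 − k).
Setting 131k + 3(6 − k) ≤ 543 gives 128k ≤ 525, so k ≤ 4.
k = 4 is achieved by 4 values at 131 and 2 at 3, total 530; add 13 to one value (staying below 131) to reach 543.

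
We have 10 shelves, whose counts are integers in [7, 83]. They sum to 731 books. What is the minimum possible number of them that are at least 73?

1

Suppose at most 10 − j of them reach 73; then j values are ≤ 72 and the rest ≤ 83.
The total is then ≤ 72·j + 83·(10 − j) = 830 − 11j. For this to be ≥ 731 we need j ≤ 9, so at least 10 − 9 = 1 must reach 73.
Exactly 1 works: 1 value at 83 and 9 at 72 total 731.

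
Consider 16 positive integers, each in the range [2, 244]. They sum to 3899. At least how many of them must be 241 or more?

If only k of them are at least 241, the other 16 − k are at most 240, so the total is at most k·244 + (16 − k)·240.
This must reach 3899, so k·244 + (16 − k)·240 ≥ 3899, giving k ≥ 15.
Exactly 15 works: 15 values at 244 and 1 at 240 total 3900; lower one of the high values by 1 (still ≥ 241) to hit 3899.

15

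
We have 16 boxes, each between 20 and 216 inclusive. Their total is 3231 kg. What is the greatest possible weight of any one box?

Maximizing one value means minimizing the remaining 15.
The other 15 contribute at least 15 × 20 = 300, leaving at most 3231 − 300 = 2931.
But each box is capped at 216, so the maximum is 216.
Achievable: one at 216 and the other 15 totalling 3015, which fits since 15 × 20 ≤ 3015 ≤ 15 × 216.

216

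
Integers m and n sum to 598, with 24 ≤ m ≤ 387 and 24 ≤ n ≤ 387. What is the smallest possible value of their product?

81657

For a fixed sum, mn is smallest when m and n are as far apart as possible.
At the endpoint m = 211, n = 598 − 211 = 387, so mn = 211 × 387 = 81657.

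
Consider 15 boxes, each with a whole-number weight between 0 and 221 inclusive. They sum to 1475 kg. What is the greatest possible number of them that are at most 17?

Each value at 17 or below falls at least 221 − 17 = 204 short of the ceiling 221.
The ceiling total is 15 × 221 = 3315, and we need 1475, so at most ⌊(3315 − 1475)/204⌋ = 9 can be that low.
k = 9 is achieved by 9 values at 17 and 6 at 221, total 1479; lower one of the 221's by 4 (still > 17) to reach 1475.

9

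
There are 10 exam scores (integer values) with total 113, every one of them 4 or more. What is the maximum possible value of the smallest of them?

11

The 10 values sum to 113, so their minimum is at most ⌊113/10⌋ = 11.
Taking 7 copies of 11 and 3 copies of 12 gives exactly 113, so 11 is attained.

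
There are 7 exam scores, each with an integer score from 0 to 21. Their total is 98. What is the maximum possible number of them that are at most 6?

Suppose k of them are at most 6. Those contribute at most 6 each and the rest at most 21 each.
So the total is at most 6k + 21(7 − k) = 147 − 15k. This must still be ≥ 98, so k ≤ 3.
k = 3 is achieved by 3 values at 6 and 4 at 21, total 102; lower one of the 21's by 4 (still > 6) to reach 98.

3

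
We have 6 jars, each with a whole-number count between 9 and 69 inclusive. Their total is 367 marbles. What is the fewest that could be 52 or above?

Suppose at most 6 − j of them reach 52; then j values are ≤ 51 and the rest ≤ 69.
The total is then ≤ 51·j + 69·(6 − j) = 414 − 18j. For this to be ≥ 367 we need j ≤ 2, so at least 6 − 2 = 4 must reach 52.
Exactly 4 works: 4 values at 69 and 2 at 51 total 378; lower one of the high values by 11 (still ≥ 52) to hit 367.

4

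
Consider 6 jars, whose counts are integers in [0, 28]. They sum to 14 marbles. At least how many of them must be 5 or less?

If only k of them are at most 5, the other 6 − k are at least 6, so the total is at least (6 − k)·6 + k·0.
This is ≤ 14, so (6 − k)·6 + 0k ≤ 14, which gives k ≥ 4.
Exactly 4 works: 4 values at 0 and 2 at 6 total 12; raise one of the low values by 2 (still ≤ 5) to hit 14.

4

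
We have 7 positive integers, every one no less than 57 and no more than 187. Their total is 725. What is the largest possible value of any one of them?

To make one integer as large as possible, make the other 6 as small as possible.
The other 6 contribute at least 6 × 57 = 342, leaving at most 725 − 342 = 383.
But each integer is capped at 187, so the maximum is 187.
Achievable: one at 187 and the other 6 totalling 538, which fits since 6 × 57 ≤ 538 ≤ 6 × 187.

187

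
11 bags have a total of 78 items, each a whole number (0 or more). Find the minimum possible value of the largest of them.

8

Some value must be at least ⌈78/11⌉ = 8, since 11 × 7 = 77 < 78.
Taking 10 copies of 7 and 1 copy of 8 gives exactly 78, so 8 is attained.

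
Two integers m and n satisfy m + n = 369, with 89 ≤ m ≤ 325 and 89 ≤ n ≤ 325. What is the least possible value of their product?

24920

mn = m(369 − m) is concave in m, so over [89, 280] it is minimized at an endpoint.
The extreme feasible split is m = 89, n = 280, giving mn = 24920.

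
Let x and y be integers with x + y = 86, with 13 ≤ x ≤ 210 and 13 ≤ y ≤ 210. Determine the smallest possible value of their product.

xy = x(86 − x) is concave in x, so over [13, 73] it is minimized at an endpoint.
The extreme feasible split is x = 13, y = 73, giving xy = 949.

949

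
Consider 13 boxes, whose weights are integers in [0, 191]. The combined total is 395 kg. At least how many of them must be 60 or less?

7

If only k of them are at most 60, the other 13 − k are at least 61, so the total is at least (13 − k)·61 + k·0.
This is ≤ 395, so (13 − k)·61 + 0k ≤ 395, which gives k ≥ 7.
Exactly 7 works: 7 values at 0 and 6 at 61 total 366; raise one of the low values by 29 (still ≤ 60) to hit 395.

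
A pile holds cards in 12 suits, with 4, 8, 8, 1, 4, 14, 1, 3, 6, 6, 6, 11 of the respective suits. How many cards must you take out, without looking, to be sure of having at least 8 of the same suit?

In the worst case you take as many as possible of each suit without reaching 8: 4 + 7 + 7 + 1 + 4 + 7 + 1 + 3 + 6 + 6 + 6 + 7 = 59.
The next one must give 8 of some suit, so 59 + 1 = 60.

60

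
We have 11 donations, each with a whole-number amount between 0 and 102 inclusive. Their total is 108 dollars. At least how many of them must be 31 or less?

Each value above 31 is at least 32, contributing at least 32 − 0 = 32 above the floor 0.
The sum exceeds the floor total 0 by 108, so at most ⌊108/32⌋ = 3 exceed 31, and at least 8 are ≤ 31.
Exactly 8 works: 8 values at 0 and 3 at 32 total 96; raise one of the low values by 12 (still ≤ 31) to hit 108.

8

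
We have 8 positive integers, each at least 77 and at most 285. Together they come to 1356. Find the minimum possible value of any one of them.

To make one integer as small as possible, make the other 7 as large as possible.
The other 7 can take up 7 × 285 = 1995 ≥ 1356 − 77, so one integer can sit at its floor of 77.
Achievable: one at 77 and the other 7 totalling 1279, which fits since 7 × 77 ≤ 1279 ≤ 7 × 285.

77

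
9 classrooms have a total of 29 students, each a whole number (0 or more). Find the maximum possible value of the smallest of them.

If every one of the 9 were at least 4, the total would be at least 9 × 4 = 36 > 29.
Taking 7 copies of 3 and 2 copies of 4 gives exactly 29, so 3 is attained.

3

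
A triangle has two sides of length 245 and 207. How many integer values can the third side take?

413

The triangle inequality gives |245 − 207| < c < 245 + 207, i.e. 38 < c < 452.
So c can be any integer from 39 to 451: 413 values.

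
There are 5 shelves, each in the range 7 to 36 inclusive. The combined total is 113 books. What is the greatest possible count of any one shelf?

36

To make one shelf as large as possible, make the other 4 as small as possible.
The other 4 contribute at least 4 × 7 = 28, leaving at most 113 − 28 = 85.
But each shelf is capped at 36, so the maximum is 36.
Achievable: one at 36 and the other 4 totalling 77, which fits since 4 × 7 ≤ 77 ≤ 4 × 36.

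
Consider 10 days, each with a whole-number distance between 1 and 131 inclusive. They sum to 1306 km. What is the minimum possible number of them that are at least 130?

8

If only k of them are at least 130, the other 10 − k are at most 129, so the total is at most k·131 + (10 − k)·129.
This must reach 1306, so k·131 + (10 − k)·129 ≥ 1306, giving k ≥ 8.
Exactly 8 works: 8 values at 131 and 2 at 129 total 1306.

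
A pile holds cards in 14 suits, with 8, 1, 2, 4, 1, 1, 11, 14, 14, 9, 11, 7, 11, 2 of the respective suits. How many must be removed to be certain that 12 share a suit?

In the worst case you take as many as possible of each suit without reaching 12: 8 + 1 + 2 + 4 + 1 + 1 + 11 + 11 + 11 + 9 + 11 + 7 + 11 + 2 = 90.
The next one must give 12 of some suit, so 90 + 1 = 91.

91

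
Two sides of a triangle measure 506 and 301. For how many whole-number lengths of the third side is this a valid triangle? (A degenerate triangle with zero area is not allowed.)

The triangle inequality gives |506 − 301| < c < 506 + 301, i.e. 205 < c < 807.
So c can be any integer from 206 to 806: 601 values.

601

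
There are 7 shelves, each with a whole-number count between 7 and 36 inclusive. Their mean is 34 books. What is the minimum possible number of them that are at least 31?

The total is 7 × 34 = 238.
Each value short of 31 is at most 30, costing at least 36 − 30 = 6 against the maximum total of 252.
We can afford to lose at most 252 − 238 = 14, so at most ⌊14/6⌋ = 2 fall short, and at least 5 are ≥ 31.
Exactly 5 works: 5 values at 36 and 2 at 30 total 240; lower one of the high values by 2 (still ≥ 31) to hit 238.

5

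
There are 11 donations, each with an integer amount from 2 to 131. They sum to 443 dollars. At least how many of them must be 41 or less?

1

If only k of them are at most 41, the other 11 − k are at least 42, so the total is at least (11 − k)·42 + k·2.
This is ≤ 443, so (11 − k)·42 + 2k ≤ 443, which gives k ≥ 1.
Exactly 1 works: 1 value at 2 and 10 at 42 total 422; raise one of the low values by 21 (still ≤ 41) to hit 443.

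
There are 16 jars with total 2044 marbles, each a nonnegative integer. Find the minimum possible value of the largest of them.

128

If every one of the 16 were at most 127, the total would be at most 16 × 127 = 2032 < 2044.
Taking 4 copies of 127 and 12 copies of 128 gives exactly 2044, so 128 is attained.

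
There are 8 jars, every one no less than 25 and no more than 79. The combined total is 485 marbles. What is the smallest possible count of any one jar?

Minimizing one value means maximizing the remaining 7.
The other 7 can take up 7 × 79 = 553 ≥ 485 − 25, so one jar can sit at its floor of 25.
Achievable: one at 25 and the other 7 totalling 460, which fits since 7 × 25 ≤ 460 ≤ 7 × 79.

25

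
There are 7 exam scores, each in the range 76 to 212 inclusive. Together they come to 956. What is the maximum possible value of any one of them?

212

Maximizing one value means minimizing the remaining 6.
The other 6 contribute at least 6 × 76 = 456, leaving at most 956 − 456 = 500.
But each score is capped at 212, so the maximum is 212.
Achievable: one at 212 and the other 6 totalling 744, which fits since 6 × 76 ≤ 744 ≤ 6 × 212.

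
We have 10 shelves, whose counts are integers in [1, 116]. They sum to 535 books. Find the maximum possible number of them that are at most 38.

8

Suppose k of them are at most 38. Those contribute at most 38 each and the rest at most 116 each.
So the total is at most 38k + 116(10 − k) = 1160 − 78k. This must still be ≥ 535, so k ≤ 8.
k = 8 is achieved by 8 values at 38 and 2 at 116, total 536; lower one of the 116's by 1 (still > 38) to reach 535.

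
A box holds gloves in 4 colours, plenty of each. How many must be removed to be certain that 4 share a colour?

13

In the worst case you draw 3 of each of the 4 colours: 4 × 3 = 12.
One more forces 4 of some colour, so 12 + 1 = 13.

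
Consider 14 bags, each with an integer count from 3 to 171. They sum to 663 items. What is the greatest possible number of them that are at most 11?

10

Each value at 11 or below falls at least 171 − 11 = 160 short of the ceiling 171.
The ceiling total is 14 × 171 = 2394, and we need 663, so at most ⌊(2394 − 663)/160⌋ = 10 can be that low.
k = 10 is achieved by 10 values at 11 and 4 at 171, total 794; lower one of the 171's by 131 (still > 11) to reach 663.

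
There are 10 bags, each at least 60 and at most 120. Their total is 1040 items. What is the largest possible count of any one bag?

Maximizing one value means minimizing the remaining 9.
The other 9 contribute at least 9 × 60 = 540, leaving at most 1040 − 540 = 500.
But each bag is capped at 120, so the maximum is 120.
Achievable: one at 120 and the other 9 totalling 920, which fits since 9 × 60 ≤ 920 ≤ 9 × 120.

120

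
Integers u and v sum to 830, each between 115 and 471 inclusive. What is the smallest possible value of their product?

For a fixed sum, uv is smallest when u and v are as far apart as possible.
At the endpoint u = 359, v = 830 − 359 = 471, so uv = 359 × 471 = 169089.

169089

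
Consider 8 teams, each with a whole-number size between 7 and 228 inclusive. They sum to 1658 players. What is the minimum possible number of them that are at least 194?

Each value short of 194 is at most 193, costing at least 228 − 193 = 35 against the maximum total of 1824.
We can afford to lose at most 1824 − 1658 = 166, so at most ⌊166/35⌋ = 4 fall short, and at least 4 are ≥ 194.
Exactly 4 works: 4 values at 228 and 4 at 193 total 1684; lower one of the high values by 26 (still ≥ 194) to hit 1658.

4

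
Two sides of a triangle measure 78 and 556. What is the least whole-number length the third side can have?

The third side must exceed |78 − 556| = 478.
The smallest integer above 478 is 479.

479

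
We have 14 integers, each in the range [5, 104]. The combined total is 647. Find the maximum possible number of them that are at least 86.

7

With k values at 86 or above and the rest at least 5, the sum is at least 70 + 81k.
Since the sum is 647, we need 81k ≤ 577, i.e. k ≤ 7.
k = 7 is achieved by 7 values at 86 and 7 at 5, total 637; add 10 to one value (staying below 86) to reach 647.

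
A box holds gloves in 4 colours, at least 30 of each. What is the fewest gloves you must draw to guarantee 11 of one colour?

In the worst case you draw 10 of each of the 4 colours: 4 × 10 = 40.
One more forces 11 of some colour, so 40 + 1 = 41.

41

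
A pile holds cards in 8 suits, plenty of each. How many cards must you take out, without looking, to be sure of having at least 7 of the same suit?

In the worst case you draw 6 of each of the 8 suits: 8 × 6 = 48.
One more forces 7 of some suit, so 48 + 1 = 49.

49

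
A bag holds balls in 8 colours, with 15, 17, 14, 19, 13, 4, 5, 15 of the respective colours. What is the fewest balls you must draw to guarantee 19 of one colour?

102

In the worst case you take as many as possible of each colour without reaching 19: 15 + 17 + 14 + 18 + 13 + 4 + 5 + 15 = 101.
The next one must give 19 of some colour, so 101 + 1 = 102.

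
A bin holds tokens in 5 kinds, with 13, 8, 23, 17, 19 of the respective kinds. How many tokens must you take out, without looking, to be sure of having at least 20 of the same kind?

77

In the worst case you take as many as possible of each kind without reaching 20: 13 + 8 + 19 + 17 + 19 = 76.
The next one must give 20 of some kind, so 76 + 1 = 77.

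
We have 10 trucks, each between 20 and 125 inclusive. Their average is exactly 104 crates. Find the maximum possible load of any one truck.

Maximizing one value means minimizing the remaining 9.
The total is 10 × 104 = 1040.
The other 9 contribute at least 9 × 20 = 180, leaving at most 1040 − 180 = 860.
But each truck is capped at 125, so the maximum is 125.
Achievable: one at 125 and the other 9 totalling 915, which fits since 9 × 20 ≤ 915 ≤ 9 × 125.

125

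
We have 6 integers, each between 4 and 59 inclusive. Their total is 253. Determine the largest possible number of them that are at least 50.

4

With k values at 50 or above and the rest at least 4, the sum is at least 24 + 46k.
Since the sum is 253, we need 46k ≤ 229, i.e. k ≤ 4.
k = 4 is achieved by 4 values at 50 and 2 at 4, total 208; add 45 to one value (staying below 50) to reach 253.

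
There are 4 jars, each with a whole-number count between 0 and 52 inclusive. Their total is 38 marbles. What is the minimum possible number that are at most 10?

1

Each value above 10 is at least 11, contributing at least 11 − 0 = 11 above the floor 0.
The sum exceeds the floor total 0 by 38, so at most ⌊38/11⌋ = 3 exceed 10, and at least 1 are ≤ 10.
Exactly 1 works: 1 value at 0 and 3 at 11 total 33; raise one of the low values by 5 (still ≤ 10) to hit 38.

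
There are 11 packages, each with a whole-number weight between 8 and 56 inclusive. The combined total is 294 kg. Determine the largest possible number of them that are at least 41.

Suppose k of them are at least 41. Those contribute at least 41 each and the other 11 − k at least 8 each.
So the total is at least 41k + 8(11 − k) = 88 + 33k. This must be ≤ 294, giving k ≤ 6.
k = 6 is achieved by 6 values at 41 and 5 at 8, total 286; add 8 to one value (staying below 41) to reach 294.

6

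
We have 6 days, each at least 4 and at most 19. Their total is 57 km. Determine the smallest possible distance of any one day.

4

To make one day as small as possible, make the other 5 as large as possible.
The other 5 can take up 5 × 19 = 95 ≥ 57 − 4, so one day can sit at its floor of 4.
Achievable: one at 4 and the other 5 totalling 53, which fits since 5 × 4 ≤ 53 ≤ 5 × 19.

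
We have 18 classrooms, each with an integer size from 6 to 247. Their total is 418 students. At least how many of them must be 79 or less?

Let j be the number exceeding 79. Then the total is ≥ 80·j + 6·(18 − j) = 108 + 74j.
So 74j ≤ 310 and j ≤ 4; hence at least 18 − 4 = 14 are ≤ 79.
Exactly 14 works: 14 values at 6 and 4 at 80 total 404; raise one of the low values by 14 (still ≤ 79) to hit 418.

14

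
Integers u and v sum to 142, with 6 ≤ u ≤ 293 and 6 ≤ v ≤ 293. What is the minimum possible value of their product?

Since u + v is fixed, pushing one of them to its bound minimizes the product.
The extreme feasible split is u = 6, v = 136, giving uv = 816.

816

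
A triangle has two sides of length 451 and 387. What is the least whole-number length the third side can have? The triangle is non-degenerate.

The third side must exceed |451 − 387| = 64.
The smallest integer above 64 is 65.

65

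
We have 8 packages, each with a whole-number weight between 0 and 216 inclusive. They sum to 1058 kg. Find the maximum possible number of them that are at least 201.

With k values at 201 or above and the rest at least 0, the sum is at least 0 + 201k.
Since the sum is 1058, we need 201k ≤ 1058, i.e. k ≤ 5.
k = 5 is achieved by 5 values at 201 and 3 at 0, total 1005; add 53 to one value (staying below 201) to reach 1058.

5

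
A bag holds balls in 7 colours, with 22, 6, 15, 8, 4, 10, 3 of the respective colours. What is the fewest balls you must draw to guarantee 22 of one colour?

In the worst case you take as many as possible of each colour without reaching 22: 21 + 6 + 15 + 8 + 4 + 10 + 3 = 67.
The next one must give 22 of some colour, so 67 + 1 = 68.

68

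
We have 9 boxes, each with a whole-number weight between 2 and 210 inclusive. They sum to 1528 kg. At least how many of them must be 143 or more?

If only k of them are at least 143, the other 9 − k are at most 142, so the total is at most k·210 + (9 − k)·142.
This must reach 1528, so k·210 + (9 − k)·142 ≥ 1528, giving k ≥ 4.
Exactly 4 works: 4 values at 210 and 5 at 142 total 1550; lower one of the high values by 22 (still ≥ 143) to hit 1528.

4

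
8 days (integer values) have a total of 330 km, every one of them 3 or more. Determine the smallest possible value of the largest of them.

If every one of the 8 were at most 41, the total would be at most 8 × 41 = 328 < 330.
Taking 6 copies of 41 and 2 copies of 42 gives exactly 330, so 42 is attained.

42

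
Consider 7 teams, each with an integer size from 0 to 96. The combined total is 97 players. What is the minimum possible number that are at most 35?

5

Each value above 35 is at least 36, contributing at least 36 − 0 = 36 above the floor 0.
The sum exceeds the floor total 0 by 97, so at most ⌊97/36⌋ = 2 exceed 35, and at least 5 are ≤ 35.
Exactly 5 works: 5 values at 0 and 2 at 36 total 72; raise one of the low values by 25 (still ≤ 35) to hit 97.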